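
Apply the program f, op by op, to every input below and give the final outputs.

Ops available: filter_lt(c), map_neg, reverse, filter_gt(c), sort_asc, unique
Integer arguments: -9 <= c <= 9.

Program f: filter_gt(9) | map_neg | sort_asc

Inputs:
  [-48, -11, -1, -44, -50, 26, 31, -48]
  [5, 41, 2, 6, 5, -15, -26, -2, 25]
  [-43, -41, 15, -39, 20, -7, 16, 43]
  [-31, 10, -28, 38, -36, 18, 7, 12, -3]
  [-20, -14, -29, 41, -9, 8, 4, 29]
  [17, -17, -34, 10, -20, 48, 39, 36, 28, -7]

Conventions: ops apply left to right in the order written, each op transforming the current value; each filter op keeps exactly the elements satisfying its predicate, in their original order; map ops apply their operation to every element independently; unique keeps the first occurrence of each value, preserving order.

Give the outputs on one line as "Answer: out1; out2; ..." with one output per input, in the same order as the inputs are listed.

[-31, -26]; [-41, -25]; [-43, -20, -16, -15]; [-38, -18, -12, -10]; [-41, -29]; [-48, -39, -36, -28, -17, -10]

Execution, op by op:
  [-48, -11, -1, -44, -50, 26, 31, -48] -> [26, 31] -> [-26, -31] -> [-31, -26]
  [5, 41, 2, 6, 5, -15, -26, -2, 25] -> [41, 25] -> [-41, -25] -> [-41, -25]
  [-43, -41, 15, -39, 20, -7, 16, 43] -> [15, 20, 16, 43] -> [-15, -20, -16, -43] -> [-43, -20, -16, -15]
  [-31, 10, -28, 38, -36, 18, 7, 12, -3] -> [10, 38, 18, 12] -> [-10, -38, -18, -12] -> [-38, -18, -12, -10]
  [-20, -14, -29, 41, -9, 8, 4, 29] -> [41, 29] -> [-41, -29] -> [-41, -29]
  [17, -17, -34, 10, -20, 48, 39, 36, 28, -7] -> [17, 10, 48, 39, 36, 28] -> [-17, -10, -48, -39, -36, -28] -> [-48, -39, -36, -28, -17, -10]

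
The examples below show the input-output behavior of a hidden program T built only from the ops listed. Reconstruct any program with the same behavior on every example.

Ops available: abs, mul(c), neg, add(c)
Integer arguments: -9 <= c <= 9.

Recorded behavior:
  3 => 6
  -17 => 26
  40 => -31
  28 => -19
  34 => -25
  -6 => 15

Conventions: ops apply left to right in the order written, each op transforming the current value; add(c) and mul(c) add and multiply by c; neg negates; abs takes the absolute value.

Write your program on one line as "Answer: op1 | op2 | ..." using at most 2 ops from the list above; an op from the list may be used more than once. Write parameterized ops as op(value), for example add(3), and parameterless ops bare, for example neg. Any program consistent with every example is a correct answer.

neg | add(9)

Check, running the answer program on each example:
  3 -> -3 -> 6
  -17 -> 17 -> 26
  40 -> -40 -> -31
  28 -> -28 -> -19
  34 -> -34 -> -25
  -6 -> 6 -> 15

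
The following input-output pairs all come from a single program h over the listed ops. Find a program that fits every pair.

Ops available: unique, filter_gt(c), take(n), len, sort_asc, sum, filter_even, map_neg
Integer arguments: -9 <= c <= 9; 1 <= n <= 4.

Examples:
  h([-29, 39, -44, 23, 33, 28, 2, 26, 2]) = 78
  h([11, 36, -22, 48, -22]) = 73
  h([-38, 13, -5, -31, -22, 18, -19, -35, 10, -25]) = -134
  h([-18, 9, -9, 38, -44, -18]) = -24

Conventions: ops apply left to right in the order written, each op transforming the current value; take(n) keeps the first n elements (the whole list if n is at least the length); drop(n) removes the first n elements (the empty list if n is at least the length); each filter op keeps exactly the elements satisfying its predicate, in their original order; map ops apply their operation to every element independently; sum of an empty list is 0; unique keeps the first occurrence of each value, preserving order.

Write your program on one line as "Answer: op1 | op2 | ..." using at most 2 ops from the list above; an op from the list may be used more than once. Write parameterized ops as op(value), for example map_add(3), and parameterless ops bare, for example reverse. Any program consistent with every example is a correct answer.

unique | sum

Check, running the answer program on each example:
  [-29, 39, -44, 23, 33, 28, 2, 26, 2] -> [-29, 39, -44, 23, 33, 28, 2, 26] -> 78
  [11, 36, -22, 48, -22] -> [11, 36, -22, 48] -> 73
  [-38, 13, -5, -31, -22, 18, -19, -35, 10, -25] -> [-38, 13, -5, -31, -22, 18, -19, -35, 10, -25] -> -134
  [-18, 9, -9, 38, -44, -18] -> [-18, 9, -9, 38, -44] -> -24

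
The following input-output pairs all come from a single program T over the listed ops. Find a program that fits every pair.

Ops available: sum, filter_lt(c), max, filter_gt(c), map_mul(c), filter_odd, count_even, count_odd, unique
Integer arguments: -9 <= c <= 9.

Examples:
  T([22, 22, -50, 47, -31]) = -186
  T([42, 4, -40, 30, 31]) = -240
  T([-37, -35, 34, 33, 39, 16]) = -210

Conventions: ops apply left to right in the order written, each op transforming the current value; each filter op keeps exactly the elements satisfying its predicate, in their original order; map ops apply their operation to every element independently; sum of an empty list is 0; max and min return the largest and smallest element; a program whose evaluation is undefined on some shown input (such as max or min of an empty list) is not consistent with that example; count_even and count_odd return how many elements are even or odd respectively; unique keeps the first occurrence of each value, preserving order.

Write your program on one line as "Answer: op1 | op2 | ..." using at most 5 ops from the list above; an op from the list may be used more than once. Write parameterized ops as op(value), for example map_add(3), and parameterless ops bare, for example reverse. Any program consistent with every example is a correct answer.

map_mul(6) | unique | filter_lt(-5) | max

Check, running the answer program on each example:
  [22, 22, -50, 47, -31] -> [132, 132, -300, 282, -186] -> [132, -300, 282, -186] -> [-300, -186] -> -186
  [42, 4, -40, 30, 31] -> [252, 24, -240, 180, 186] -> [252, 24, -240, 180, 186] -> [-240] -> -240
  [-37, -35, 34, 33, 39, 16] -> [-222, -210, 204, 198, 234, 96] -> [-222, -210, 204, 198, 234, 96] -> [-222, -210] -> -210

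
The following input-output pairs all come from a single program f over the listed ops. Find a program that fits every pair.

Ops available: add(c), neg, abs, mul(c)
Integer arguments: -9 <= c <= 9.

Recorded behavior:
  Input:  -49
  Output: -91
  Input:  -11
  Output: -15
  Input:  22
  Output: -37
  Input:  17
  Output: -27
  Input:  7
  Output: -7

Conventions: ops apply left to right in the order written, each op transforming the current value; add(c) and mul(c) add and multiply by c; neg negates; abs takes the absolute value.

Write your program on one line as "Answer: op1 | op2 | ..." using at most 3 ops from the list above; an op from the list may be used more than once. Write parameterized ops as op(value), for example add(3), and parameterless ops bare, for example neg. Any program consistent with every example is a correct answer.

abs | mul(-2) | add(7)

Check, running the answer program on each example:
  -49 -> 49 -> -98 -> -91
  -11 -> 11 -> -22 -> -15
  22 -> 22 -> -44 -> -37
  17 -> 17 -> -34 -> -27
  7 -> 7 -> -14 -> -7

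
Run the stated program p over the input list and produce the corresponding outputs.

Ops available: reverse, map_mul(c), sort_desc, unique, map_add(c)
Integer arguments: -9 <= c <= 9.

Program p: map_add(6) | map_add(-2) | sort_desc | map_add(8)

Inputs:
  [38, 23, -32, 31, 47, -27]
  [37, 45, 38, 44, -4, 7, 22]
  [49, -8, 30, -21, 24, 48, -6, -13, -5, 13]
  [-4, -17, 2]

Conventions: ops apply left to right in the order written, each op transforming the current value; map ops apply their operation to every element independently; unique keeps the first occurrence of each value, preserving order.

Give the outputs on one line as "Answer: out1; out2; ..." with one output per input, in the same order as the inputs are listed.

Execution, op by op:
  [38, 23, -32, 31, 47, -27] -> [44, 29, -26, 37, 53, -21] -> [42, 27, -28, 35, 51, -23] -> [51, 42, 35, 27, -23, -28] -> [59, 50, 43, 35, -15, -20]
  [37, 45, 38, 44, -4, 7, 22] -> [43, 51, 44, 50, 2, 13, 28] -> [41, 49, 42, 48, 0, 11, 26] -> [49, 48, 42, 41, 26, 11, 0] -> [57, 56, 50, 49, 34, 19, 8]
  [49, -8, 30, -21, 24, 48, -6, -13, -5, 13] -> [55, -2, 36, -15, 30, 54, 0, -7, 1, 19] -> [53, -4, 34, -17, 28, 52, -2, -9, -1, 17] -> [53, 52, 34, 28, 17, -1, -2, -4, -9, -17] -> [61, 60, 42, 36, 25, 7, 6, 4, -1, -9]
  [-4, -17, 2] -> [2, -11, 8] -> [0, -13, 6] -> [6, 0, -13] -> [14, 8, -5]

[59, 50, 43, 35, -15, -20]; [57, 56, 50, 49, 34, 19, 8]; [61, 60, 42, 36, 25, 7, 6, 4, -1, -9]; [14, 8, -5]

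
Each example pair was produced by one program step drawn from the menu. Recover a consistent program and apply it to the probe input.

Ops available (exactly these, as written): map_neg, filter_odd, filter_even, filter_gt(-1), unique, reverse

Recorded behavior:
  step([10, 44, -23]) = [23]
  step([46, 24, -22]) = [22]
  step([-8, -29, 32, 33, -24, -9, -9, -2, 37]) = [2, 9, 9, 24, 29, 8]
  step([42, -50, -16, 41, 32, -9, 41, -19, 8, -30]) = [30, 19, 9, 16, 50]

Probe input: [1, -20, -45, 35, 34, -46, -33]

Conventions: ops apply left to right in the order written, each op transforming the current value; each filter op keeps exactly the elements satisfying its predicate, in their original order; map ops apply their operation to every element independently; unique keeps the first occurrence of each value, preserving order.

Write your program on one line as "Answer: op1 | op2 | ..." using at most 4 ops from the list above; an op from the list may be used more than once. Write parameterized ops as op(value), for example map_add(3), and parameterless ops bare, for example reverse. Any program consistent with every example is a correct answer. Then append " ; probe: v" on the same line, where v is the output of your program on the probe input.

map_neg | filter_gt(-1) | reverse ; probe: [33, 46, 45, 20]

Check, running the answer program on each example:
  [10, 44, -23] -> [-10, -44, 23] -> [23] -> [23]
  [46, 24, -22] -> [-46, -24, 22] -> [22] -> [22]
  [-8, -29, 32, 33, -24, -9, -9, -2, 37] -> [8, 29, -32, -33, 24, 9, 9, 2, -37] -> [8, 29, 24, 9, 9, 2] -> [2, 9, 9, 24, 29, 8]
  [42, -50, -16, 41, 32, -9, 41, -19, 8, -30] -> [-42, 50, 16, -41, -32, 9, -41, 19, -8, 30] -> [50, 16, 9, 19, 30] -> [30, 19, 9, 16, 50]
  probe: [1, -20, -45, 35, 34, -46, -33] -> [-1, 20, 45, -35, -34, 46, 33] -> [20, 45, 46, 33] -> [33, 46, 45, 20]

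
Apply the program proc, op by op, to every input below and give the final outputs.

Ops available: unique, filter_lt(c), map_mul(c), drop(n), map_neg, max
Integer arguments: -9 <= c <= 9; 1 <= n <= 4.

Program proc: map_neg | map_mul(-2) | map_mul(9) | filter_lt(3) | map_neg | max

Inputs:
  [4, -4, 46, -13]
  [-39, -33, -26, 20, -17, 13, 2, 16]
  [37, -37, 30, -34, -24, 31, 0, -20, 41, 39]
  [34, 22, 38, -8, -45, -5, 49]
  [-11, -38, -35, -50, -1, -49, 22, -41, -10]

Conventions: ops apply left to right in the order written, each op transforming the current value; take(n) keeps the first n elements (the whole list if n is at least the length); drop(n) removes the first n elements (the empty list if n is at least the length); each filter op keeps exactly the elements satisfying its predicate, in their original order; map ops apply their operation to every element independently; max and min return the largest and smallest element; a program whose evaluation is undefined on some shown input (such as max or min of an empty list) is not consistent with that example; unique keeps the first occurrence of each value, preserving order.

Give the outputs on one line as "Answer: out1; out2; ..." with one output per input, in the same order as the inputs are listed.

Execution, op by op:
  [4, -4, 46, -13] -> [-4, 4, -46, 13] -> [8, -8, 92, -26] -> [72, -72, 828, -234] -> [-72, -234] -> [72, 234] -> 234
  [-39, -33, -26, 20, -17, 13, 2, 16] -> [39, 33, 26, -20, 17, -13, -2, -16] -> [-78, -66, -52, 40, -34, 26, 4, 32] -> [-702, -594, -468, 360, -306, 234, 36, 288] -> [-702, -594, -468, -306] -> [702, 594, 468, 306] -> 702
  [37, -37, 30, -34, -24, 31, 0, -20, 41, 39] -> [-37, 37, -30, 34, 24, -31, 0, 20, -41, -39] -> [74, -74, 60, -68, -48, 62, 0, -40, 82, 78] -> [666, -666, 540, -612, -432, 558, 0, -360, 738, 702] -> [-666, -612, -432, 0, -360] -> [666, 612, 432, 0, 360] -> 666
  [34, 22, 38, -8, -45, -5, 49] -> [-34, -22, -38, 8, 45, 5, -49] -> [68, 44, 76, -16, -90, -10, 98] -> [612, 396, 684, -144, -810, -90, 882] -> [-144, -810, -90] -> [144, 810, 90] -> 810
  [-11, -38, -35, -50, -1, -49, 22, -41, -10] -> [11, 38, 35, 50, 1, 49, -22, 41, 10] -> [-22, -76, -70, -100, -2, -98, 44, -82, -20] -> [-198, -684, -630, -900, -18, -882, 396, -738, -180] -> [-198, -684, -630, -900, -18, -882, -738, -180] -> [198, 684, 630, 900, 18, 882, 738, 180] -> 900

234; 702; 666; 810; 900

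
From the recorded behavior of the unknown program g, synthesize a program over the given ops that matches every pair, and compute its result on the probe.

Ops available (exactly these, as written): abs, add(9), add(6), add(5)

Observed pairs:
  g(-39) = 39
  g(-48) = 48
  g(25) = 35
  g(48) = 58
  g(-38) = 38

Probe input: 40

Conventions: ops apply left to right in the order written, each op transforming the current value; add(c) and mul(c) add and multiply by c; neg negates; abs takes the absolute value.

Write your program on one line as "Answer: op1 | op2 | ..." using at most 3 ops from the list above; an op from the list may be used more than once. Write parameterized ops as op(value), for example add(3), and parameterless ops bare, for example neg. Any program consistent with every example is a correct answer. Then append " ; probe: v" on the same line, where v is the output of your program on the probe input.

add(5) | abs | add(5) ; probe: 50

Check, running the answer program on each example:
  -39 -> -34 -> 34 -> 39
  -48 -> -43 -> 43 -> 48
  25 -> 30 -> 30 -> 35
  48 -> 53 -> 53 -> 58
  -38 -> -33 -> 33 -> 38
  probe: 40 -> 45 -> 45 -> 50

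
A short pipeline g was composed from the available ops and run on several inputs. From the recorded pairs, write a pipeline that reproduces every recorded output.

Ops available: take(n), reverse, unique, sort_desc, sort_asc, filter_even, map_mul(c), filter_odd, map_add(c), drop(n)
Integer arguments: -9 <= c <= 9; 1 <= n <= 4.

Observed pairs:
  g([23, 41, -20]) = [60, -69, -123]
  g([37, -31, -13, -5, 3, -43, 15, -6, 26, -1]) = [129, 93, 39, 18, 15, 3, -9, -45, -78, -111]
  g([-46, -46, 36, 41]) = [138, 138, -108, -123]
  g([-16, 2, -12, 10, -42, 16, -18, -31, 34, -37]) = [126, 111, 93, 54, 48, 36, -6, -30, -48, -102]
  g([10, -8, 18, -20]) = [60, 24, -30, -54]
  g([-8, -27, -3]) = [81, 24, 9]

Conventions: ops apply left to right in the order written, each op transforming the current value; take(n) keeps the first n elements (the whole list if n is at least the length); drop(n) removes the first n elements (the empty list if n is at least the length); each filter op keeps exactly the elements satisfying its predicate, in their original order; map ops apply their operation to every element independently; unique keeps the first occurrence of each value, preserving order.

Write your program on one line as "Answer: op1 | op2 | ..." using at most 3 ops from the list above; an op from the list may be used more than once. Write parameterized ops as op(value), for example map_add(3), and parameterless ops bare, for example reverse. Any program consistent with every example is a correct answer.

sort_asc | map_mul(-3)

Check, running the answer program on each example:
  [23, 41, -20] -> [-20, 23, 41] -> [60, -69, -123]
  [37, -31, -13, -5, 3, -43, 15, -6, 26, -1] -> [-43, -31, -13, -6, -5, -1, 3, 15, 26, 37] -> [129, 93, 39, 18, 15, 3, -9, -45, -78, -111]
  [-46, -46, 36, 41] -> [-46, -46, 36, 41] -> [138, 138, -108, -123]
  [-16, 2, -12, 10, -42, 16, -18, -31, 34, -37] -> [-42, -37, -31, -18, -16, -12, 2, 10, 16, 34] -> [126, 111, 93, 54, 48, 36, -6, -30, -48, -102]
  [10, -8, 18, -20] -> [-20, -8, 10, 18] -> [60, 24, -30, -54]
  [-8, -27, -3] -> [-27, -8, -3] -> [81, 24, 9]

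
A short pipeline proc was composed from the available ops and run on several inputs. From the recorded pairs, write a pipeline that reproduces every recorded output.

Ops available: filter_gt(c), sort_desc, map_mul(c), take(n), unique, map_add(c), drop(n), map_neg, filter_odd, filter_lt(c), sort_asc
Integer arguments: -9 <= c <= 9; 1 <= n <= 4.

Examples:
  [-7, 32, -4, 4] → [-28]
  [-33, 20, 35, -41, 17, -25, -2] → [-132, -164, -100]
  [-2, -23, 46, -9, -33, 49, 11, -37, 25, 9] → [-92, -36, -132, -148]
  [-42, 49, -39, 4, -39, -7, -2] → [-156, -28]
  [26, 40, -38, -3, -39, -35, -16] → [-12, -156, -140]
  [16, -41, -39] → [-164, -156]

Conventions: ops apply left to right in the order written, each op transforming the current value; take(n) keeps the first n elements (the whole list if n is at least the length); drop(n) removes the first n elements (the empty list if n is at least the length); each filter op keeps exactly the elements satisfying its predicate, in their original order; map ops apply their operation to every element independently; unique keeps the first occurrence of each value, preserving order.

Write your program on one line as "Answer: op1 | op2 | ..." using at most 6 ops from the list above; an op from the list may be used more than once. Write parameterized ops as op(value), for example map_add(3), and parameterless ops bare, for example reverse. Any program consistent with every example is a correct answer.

filter_odd | map_neg | unique | filter_gt(-4) | map_mul(-4)

Check, running the answer program on each example:
  [-7, 32, -4, 4] -> [-7] -> [7] -> [7] -> [7] -> [-28]
  [-33, 20, 35, -41, 17, -25, -2] -> [-33, 35, -41, 17, -25] -> [33, -35, 41, -17, 25] -> [33, -35, 41, -17, 25] -> [33, 41, 25] -> [-132, -164, -100]
  [-2, -23, 46, -9, -33, 49, 11, -37, 25, 9] -> [-23, -9, -33, 49, 11, -37, 25, 9] -> [23, 9, 33, -49, -11, 37, -25, -9] -> [23, 9, 33, -49, -11, 37, -25, -9] -> [23, 9, 33, 37] -> [-92, -36, -132, -148]
  [-42, 49, -39, 4, -39, -7, -2] -> [49, -39, -39, -7] -> [-49, 39, 39, 7] -> [-49, 39, 7] -> [39, 7] -> [-156, -28]
  [26, 40, -38, -3, -39, -35, -16] -> [-3, -39, -35] -> [3, 39, 35] -> [3, 39, 35] -> [3, 39, 35] -> [-12, -156, -140]
  [16, -41, -39] -> [-41, -39] -> [41, 39] -> [41, 39] -> [41, 39] -> [-164, -156]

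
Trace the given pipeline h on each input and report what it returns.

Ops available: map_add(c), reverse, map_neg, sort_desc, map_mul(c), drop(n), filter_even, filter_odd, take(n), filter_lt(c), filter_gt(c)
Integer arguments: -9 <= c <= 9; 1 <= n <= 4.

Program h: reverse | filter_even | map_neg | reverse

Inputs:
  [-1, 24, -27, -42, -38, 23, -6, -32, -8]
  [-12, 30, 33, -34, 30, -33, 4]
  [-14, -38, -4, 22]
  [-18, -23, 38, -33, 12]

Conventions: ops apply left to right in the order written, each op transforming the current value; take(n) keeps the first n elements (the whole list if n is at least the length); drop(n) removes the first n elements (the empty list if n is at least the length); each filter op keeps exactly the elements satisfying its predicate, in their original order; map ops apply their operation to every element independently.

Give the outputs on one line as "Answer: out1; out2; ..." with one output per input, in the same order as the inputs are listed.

Execution, op by op:
  [-1, 24, -27, -42, -38, 23, -6, -32, -8] -> [-8, -32, -6, 23, -38, -42, -27, 24, -1] -> [-8, -32, -6, -38, -42, 24] -> [8, 32, 6, 38, 42, -24] -> [-24, 42, 38, 6, 32, 8]
  [-12, 30, 33, -34, 30, -33, 4] -> [4, -33, 30, -34, 33, 30, -12] -> [4, 30, -34, 30, -12] -> [-4, -30, 34, -30, 12] -> [12, -30, 34, -30, -4]
  [-14, -38, -4, 22] -> [22, -4, -38, -14] -> [22, -4, -38, -14] -> [-22, 4, 38, 14] -> [14, 38, 4, -22]
  [-18, -23, 38, -33, 12] -> [12, -33, 38, -23, -18] -> [12, 38, -18] -> [-12, -38, 18] -> [18, -38, -12]

[-24, 42, 38, 6, 32, 8]; [12, -30, 34, -30, -4]; [14, 38, 4, -22]; [18, -38, -12]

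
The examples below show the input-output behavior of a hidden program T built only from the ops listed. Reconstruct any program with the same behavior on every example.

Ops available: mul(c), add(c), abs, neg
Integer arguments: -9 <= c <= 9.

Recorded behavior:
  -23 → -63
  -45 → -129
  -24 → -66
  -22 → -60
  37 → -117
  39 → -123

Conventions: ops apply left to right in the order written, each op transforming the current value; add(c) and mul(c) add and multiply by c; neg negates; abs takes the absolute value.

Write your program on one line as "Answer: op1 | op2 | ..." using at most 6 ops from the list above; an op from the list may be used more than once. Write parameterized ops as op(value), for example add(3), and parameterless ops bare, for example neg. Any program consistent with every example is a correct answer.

add(3) | neg | add(1) | abs | mul(-3)

Check, running the answer program on each example:
  -23 -> -20 -> 20 -> 21 -> 21 -> -63
  -45 -> -42 -> 42 -> 43 -> 43 -> -129
  -24 -> -21 -> 21 -> 22 -> 22 -> -66
  -22 -> -19 -> 19 -> 20 -> 20 -> -60
  37 -> 40 -> -40 -> -39 -> 39 -> -117
  39 -> 42 -> -42 -> -41 -> 41 -> -123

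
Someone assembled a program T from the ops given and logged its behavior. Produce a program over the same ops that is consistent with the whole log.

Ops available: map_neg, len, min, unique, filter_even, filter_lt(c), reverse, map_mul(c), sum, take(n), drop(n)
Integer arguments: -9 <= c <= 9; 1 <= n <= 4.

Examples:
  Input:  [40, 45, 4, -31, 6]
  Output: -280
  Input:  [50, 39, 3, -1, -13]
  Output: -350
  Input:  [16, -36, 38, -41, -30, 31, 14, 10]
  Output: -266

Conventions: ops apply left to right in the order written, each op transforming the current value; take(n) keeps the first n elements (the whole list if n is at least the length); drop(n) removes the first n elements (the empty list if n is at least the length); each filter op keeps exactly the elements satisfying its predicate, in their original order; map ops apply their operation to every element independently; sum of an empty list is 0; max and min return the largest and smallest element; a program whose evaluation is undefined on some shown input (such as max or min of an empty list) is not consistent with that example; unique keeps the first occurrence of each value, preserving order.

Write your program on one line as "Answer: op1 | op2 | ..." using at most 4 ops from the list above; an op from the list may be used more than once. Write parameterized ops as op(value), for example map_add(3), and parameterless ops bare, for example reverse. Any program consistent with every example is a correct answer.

map_mul(7) | map_neg | filter_even | min

Check, running the answer program on each example:
  [40, 45, 4, -31, 6] -> [280, 315, 28, -217, 42] -> [-280, -315, -28, 217, -42] -> [-280, -28, -42] -> -280
  [50, 39, 3, -1, -13] -> [350, 273, 21, -7, -91] -> [-350, -273, -21, 7, 91] -> [-350] -> -350
  [16, -36, 38, -41, -30, 31, 14, 10] -> [112, -252, 266, -287, -210, 217, 98, 70] -> [-112, 252, -266, 287, 210, -217, -98, -70] -> [-112, 252, -266, 210, -98, -70] -> -266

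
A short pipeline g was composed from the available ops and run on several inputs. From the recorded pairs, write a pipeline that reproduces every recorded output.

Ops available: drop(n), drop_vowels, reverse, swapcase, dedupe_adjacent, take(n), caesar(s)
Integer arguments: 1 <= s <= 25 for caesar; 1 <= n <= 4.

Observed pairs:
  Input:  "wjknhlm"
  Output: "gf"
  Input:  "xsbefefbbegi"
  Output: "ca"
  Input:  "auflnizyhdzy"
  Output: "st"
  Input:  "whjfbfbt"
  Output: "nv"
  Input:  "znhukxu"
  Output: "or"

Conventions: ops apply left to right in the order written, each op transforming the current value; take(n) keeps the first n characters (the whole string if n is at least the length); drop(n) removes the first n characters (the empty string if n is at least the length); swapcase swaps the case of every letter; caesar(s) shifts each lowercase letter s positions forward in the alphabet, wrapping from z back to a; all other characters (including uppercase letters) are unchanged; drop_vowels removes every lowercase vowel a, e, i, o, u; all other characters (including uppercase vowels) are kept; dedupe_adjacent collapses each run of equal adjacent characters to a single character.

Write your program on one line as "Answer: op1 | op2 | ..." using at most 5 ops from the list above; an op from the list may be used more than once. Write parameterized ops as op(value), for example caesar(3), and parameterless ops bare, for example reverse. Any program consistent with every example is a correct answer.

caesar(21) | caesar(25) | reverse | take(2)

Check, running the answer program on each example:
  "wjknhlm" -> "reficgh" -> "qdehbfg" -> "gfbhedq" -> "gf"
  "xsbefefbbegi" -> "snwzazawwzbd" -> "rmvyzyzvvyac" -> "cayvvzyzyvmr" -> "ca"
  "auflnizyhdzy" -> "vpagidutcyut" -> "uozfhctsbxts" -> "stxbstchfzou" -> "st"
  "whjfbfbt" -> "rceawawo" -> "qbdzvzvn" -> "nvzvzdbq" -> "nv"
  "znhukxu" -> "uicpfsp" -> "thboero" -> "oreobht" -> "or"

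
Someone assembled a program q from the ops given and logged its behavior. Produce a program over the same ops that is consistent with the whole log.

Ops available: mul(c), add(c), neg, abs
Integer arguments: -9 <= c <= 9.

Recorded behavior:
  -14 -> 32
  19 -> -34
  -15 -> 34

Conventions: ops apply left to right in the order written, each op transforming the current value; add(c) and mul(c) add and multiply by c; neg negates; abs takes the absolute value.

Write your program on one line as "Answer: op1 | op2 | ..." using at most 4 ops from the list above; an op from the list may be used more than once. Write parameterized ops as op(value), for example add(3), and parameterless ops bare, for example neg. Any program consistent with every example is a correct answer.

mul(-2) | add(5) | add(-1)

Check, running the answer program on each example:
  -14 -> 28 -> 33 -> 32
  19 -> -38 -> -33 -> -34
  -15 -> 30 -> 35 -> 34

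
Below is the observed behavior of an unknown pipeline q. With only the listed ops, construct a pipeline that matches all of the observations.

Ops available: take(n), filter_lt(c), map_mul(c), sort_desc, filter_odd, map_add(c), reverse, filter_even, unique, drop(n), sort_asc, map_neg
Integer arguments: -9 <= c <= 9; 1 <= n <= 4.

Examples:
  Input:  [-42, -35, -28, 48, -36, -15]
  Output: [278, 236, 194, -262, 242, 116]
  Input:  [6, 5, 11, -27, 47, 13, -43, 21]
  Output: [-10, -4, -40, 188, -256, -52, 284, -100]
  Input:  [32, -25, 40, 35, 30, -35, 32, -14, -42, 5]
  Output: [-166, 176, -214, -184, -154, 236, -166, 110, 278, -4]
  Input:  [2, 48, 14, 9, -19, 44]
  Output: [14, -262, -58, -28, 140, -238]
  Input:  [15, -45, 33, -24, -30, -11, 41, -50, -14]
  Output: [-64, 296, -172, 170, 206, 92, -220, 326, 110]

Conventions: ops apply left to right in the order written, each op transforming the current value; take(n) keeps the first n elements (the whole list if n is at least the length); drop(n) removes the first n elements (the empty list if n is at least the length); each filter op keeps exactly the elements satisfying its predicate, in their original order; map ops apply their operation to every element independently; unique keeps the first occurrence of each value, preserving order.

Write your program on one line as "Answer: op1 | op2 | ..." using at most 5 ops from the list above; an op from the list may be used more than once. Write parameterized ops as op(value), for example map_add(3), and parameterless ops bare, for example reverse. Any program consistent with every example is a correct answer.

map_add(-4) | map_neg | map_mul(6) | map_add(2)

Check, running the answer program on each example:
  [-42, -35, -28, 48, -36, -15] -> [-46, -39, -32, 44, -40, -19] -> [46, 39, 32, -44, 40, 19] -> [276, 234, 192, -264, 240, 114] -> [278, 236, 194, -262, 242, 116]
  [6, 5, 11, -27, 47, 13, -43, 21] -> [2, 1, 7, -31, 43, 9, -47, 17] -> [-2, -1, -7, 31, -43, -9, 47, -17] -> [-12, -6, -42, 186, -258, -54, 282, -102] -> [-10, -4, -40, 188, -256, -52, 284, -100]
  [32, -25, 40, 35, 30, -35, 32, -14, -42, 5] -> [28, -29, 36, 31, 26, -39, 28, -18, -46, 1] -> [-28, 29, -36, -31, -26, 39, -28, 18, 46, -1] -> [-168, 174, -216, -186, -156, 234, -168, 108, 276, -6] -> [-166, 176, -214, -184, -154, 236, -166, 110, 278, -4]
  [2, 48, 14, 9, -19, 44] -> [-2, 44, 10, 5, -23, 40] -> [2, -44, -10, -5, 23, -40] -> [12, -264, -60, -30, 138, -240] -> [14, -262, -58, -28, 140, -238]
  [15, -45, 33, -24, -30, -11, 41, -50, -14] -> [11, -49, 29, -28, -34, -15, 37, -54, -18] -> [-11, 49, -29, 28, 34, 15, -37, 54, 18] -> [-66, 294, -174, 168, 204, 90, -222, 324, 108] -> [-64, 296, -172, 170, 206, 92, -220, 326, 110]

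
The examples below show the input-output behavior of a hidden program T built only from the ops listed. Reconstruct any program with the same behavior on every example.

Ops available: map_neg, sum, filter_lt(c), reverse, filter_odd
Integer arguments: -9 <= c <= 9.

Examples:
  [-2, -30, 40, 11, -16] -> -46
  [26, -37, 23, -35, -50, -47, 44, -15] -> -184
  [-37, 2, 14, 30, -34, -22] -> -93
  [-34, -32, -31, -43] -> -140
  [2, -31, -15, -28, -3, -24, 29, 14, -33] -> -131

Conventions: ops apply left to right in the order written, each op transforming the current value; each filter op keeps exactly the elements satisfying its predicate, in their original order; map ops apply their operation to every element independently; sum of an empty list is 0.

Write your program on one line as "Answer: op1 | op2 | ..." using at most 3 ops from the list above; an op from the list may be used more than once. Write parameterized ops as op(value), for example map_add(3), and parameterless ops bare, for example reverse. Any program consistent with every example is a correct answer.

filter_lt(-3) | sum

Check, running the answer program on each example:
  [-2, -30, 40, 11, -16] -> [-30, -16] -> -46
  [26, -37, 23, -35, -50, -47, 44, -15] -> [-37, -35, -50, -47, -15] -> -184
  [-37, 2, 14, 30, -34, -22] -> [-37, -34, -22] -> -93
  [-34, -32, -31, -43] -> [-34, -32, -31, -43] -> -140
  [2, -31, -15, -28, -3, -24, 29, 14, -33] -> [-31, -15, -28, -24, -33] -> -131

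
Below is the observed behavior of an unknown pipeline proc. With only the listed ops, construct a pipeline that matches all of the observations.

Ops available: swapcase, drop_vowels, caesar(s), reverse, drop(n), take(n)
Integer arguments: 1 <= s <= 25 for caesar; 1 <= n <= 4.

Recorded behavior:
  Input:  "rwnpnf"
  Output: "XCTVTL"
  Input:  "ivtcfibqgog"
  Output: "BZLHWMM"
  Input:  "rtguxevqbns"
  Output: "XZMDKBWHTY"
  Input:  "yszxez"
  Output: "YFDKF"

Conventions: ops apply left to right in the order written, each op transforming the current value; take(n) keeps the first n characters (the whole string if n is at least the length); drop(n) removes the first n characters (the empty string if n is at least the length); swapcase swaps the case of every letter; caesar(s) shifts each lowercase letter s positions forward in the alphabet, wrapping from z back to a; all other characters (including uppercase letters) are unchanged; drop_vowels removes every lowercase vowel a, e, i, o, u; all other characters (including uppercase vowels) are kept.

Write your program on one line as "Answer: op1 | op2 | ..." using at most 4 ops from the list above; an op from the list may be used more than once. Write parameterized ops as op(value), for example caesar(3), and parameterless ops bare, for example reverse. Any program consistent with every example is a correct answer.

caesar(5) | caesar(1) | drop_vowels | swapcase

Check, running the answer program on each example:
  "rwnpnf" -> "wbsusk" -> "xctvtl" -> "xctvtl" -> "XCTVTL"
  "ivtcfibqgog" -> "nayhkngvltl" -> "obzilohwmum" -> "bzlhwmm" -> "BZLHWMM"
  "rtguxevqbns" -> "wylzcjavgsx" -> "xzmadkbwhty" -> "xzmdkbwhty" -> "XZMDKBWHTY"
  "yszxez" -> "dxecje" -> "eyfdkf" -> "yfdkf" -> "YFDKF"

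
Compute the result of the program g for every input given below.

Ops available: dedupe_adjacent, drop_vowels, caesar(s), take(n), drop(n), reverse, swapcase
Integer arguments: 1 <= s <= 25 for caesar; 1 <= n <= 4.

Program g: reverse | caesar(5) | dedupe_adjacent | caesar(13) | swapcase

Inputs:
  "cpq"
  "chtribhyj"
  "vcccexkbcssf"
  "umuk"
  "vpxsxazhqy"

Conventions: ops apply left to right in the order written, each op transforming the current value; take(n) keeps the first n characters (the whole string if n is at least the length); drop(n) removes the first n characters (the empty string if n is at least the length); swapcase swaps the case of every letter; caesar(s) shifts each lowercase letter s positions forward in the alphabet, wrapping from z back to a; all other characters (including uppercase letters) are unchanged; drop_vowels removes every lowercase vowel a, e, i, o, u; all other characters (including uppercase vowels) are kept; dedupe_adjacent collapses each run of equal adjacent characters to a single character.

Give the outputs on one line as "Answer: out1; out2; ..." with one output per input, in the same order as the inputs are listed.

"IHU"; "BQZTAJLZU"; "XKUTCPWUN"; "CMEM"; "QIZRSPKPHN"

Execution, op by op:
  "cpq" -> "qpc" -> "vuh" -> "vuh" -> "ihu" -> "IHU"
  "chtribhyj" -> "jyhbirthc" -> "odmgnwymh" -> "odmgnwymh" -> "bqztajlzu" -> "BQZTAJLZU"
  "vcccexkbcssf" -> "fsscbkxecccv" -> "kxxhgpcjhhha" -> "kxhgpcjha" -> "xkutcpwun" -> "XKUTCPWUN"
  "umuk" -> "kumu" -> "pzrz" -> "pzrz" -> "cmem" -> "CMEM"
  "vpxsxazhqy" -> "yqhzaxsxpv" -> "dvmefcxcua" -> "dvmefcxcua" -> "qizrspkphn" -> "QIZRSPKPHN"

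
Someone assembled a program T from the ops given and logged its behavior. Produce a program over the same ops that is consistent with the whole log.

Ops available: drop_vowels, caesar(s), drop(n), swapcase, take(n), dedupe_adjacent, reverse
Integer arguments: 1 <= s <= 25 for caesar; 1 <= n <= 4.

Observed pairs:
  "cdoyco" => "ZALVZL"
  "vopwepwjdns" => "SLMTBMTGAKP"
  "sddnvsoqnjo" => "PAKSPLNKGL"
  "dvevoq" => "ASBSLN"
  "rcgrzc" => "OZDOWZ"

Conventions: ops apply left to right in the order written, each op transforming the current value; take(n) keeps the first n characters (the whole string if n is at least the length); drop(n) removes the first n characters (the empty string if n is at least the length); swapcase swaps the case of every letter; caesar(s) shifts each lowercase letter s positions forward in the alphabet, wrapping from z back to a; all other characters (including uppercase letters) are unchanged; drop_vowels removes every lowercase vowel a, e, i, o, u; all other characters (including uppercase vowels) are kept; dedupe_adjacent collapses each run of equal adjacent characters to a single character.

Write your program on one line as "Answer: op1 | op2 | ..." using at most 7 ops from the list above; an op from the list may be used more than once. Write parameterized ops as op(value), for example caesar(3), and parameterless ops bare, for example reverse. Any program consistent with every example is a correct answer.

dedupe_adjacent | reverse | caesar(16) | caesar(7) | reverse | swapcase

Check, running the answer program on each example:
  "cdoyco" -> "cdoyco" -> "ocyodc" -> "esoets" -> "lzvlaz" -> "zalvzl" -> "ZALVZL"
  "vopwepwjdns" -> "vopwepwjdns" -> "sndjwpewpov" -> "idtzmfumfel" -> "pkagtmbtmls" -> "slmtbmtgakp" -> "SLMTBMTGAKP"
  "sddnvsoqnjo" -> "sdnvsoqnjo" -> "ojnqosvnds" -> "ezdgeildti" -> "lgknlpskap" -> "paksplnkgl" -> "PAKSPLNKGL"
  "dvevoq" -> "dvevoq" -> "qovevd" -> "gelult" -> "nlsbsa" -> "asbsln" -> "ASBSLN"
  "rcgrzc" -> "rcgrzc" -> "czrgcr" -> "sphwsh" -> "zwodzo" -> "ozdowz" -> "OZDOWZ"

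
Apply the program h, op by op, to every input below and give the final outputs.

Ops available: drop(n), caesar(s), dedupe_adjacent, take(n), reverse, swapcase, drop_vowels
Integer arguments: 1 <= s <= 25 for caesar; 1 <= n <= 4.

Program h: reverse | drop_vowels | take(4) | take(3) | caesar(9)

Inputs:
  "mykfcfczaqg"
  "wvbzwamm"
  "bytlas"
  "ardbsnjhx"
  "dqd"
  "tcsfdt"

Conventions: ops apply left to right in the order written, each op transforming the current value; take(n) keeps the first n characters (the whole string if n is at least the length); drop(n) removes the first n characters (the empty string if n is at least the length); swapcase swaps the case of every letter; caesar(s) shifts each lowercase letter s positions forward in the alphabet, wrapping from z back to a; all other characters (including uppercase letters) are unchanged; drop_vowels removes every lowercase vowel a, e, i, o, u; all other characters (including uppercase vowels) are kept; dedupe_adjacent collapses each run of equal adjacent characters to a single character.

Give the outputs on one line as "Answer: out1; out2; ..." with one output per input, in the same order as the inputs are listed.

"pzi"; "vvf"; "buc"; "gqs"; "mzm"; "cmo"

Execution, op by op:
  "mykfcfczaqg" -> "gqazcfcfkym" -> "gqzcfcfkym" -> "gqzc" -> "gqz" -> "pzi"
  "wvbzwamm" -> "mmawzbvw" -> "mmwzbvw" -> "mmwz" -> "mmw" -> "vvf"
  "bytlas" -> "saltyb" -> "sltyb" -> "slty" -> "slt" -> "buc"
  "ardbsnjhx" -> "xhjnsbdra" -> "xhjnsbdr" -> "xhjn" -> "xhj" -> "gqs"
  "dqd" -> "dqd" -> "dqd" -> "dqd" -> "dqd" -> "mzm"
  "tcsfdt" -> "tdfsct" -> "tdfsct" -> "tdfs" -> "tdf" -> "cmo"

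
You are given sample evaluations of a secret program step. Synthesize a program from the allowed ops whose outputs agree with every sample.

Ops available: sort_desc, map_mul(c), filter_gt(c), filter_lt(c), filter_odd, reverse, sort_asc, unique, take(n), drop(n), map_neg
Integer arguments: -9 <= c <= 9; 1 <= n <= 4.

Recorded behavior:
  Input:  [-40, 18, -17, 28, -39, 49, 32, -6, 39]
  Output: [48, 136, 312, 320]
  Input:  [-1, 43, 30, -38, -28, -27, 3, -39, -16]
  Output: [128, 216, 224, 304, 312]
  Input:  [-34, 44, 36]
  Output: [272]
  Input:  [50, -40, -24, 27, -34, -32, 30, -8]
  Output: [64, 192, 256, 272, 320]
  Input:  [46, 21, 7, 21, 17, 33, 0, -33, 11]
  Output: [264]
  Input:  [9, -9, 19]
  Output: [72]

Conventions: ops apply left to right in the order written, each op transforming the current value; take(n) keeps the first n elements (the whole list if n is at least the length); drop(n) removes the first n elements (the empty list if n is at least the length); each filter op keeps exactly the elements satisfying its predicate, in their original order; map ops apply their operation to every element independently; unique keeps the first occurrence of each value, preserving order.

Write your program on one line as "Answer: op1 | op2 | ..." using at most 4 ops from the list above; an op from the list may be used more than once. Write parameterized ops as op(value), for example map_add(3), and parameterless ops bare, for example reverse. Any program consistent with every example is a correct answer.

filter_lt(-5) | map_neg | sort_asc | map_mul(8)

Check, running the answer program on each example:
  [-40, 18, -17, 28, -39, 49, 32, -6, 39] -> [-40, -17, -39, -6] -> [40, 17, 39, 6] -> [6, 17, 39, 40] -> [48, 136, 312, 320]
  [-1, 43, 30, -38, -28, -27, 3, -39, -16] -> [-38, -28, -27, -39, -16] -> [38, 28, 27, 39, 16] -> [16, 27, 28, 38, 39] -> [128, 216, 224, 304, 312]
  [-34, 44, 36] -> [-34] -> [34] -> [34] -> [272]
  [50, -40, -24, 27, -34, -32, 30, -8] -> [-40, -24, -34, -32, -8] -> [40, 24, 34, 32, 8] -> [8, 24, 32, 34, 40] -> [64, 192, 256, 272, 320]
  [46, 21, 7, 21, 17, 33, 0, -33, 11] -> [-33] -> [33] -> [33] -> [264]
  [9, -9, 19] -> [-9] -> [9] -> [9] -> [72]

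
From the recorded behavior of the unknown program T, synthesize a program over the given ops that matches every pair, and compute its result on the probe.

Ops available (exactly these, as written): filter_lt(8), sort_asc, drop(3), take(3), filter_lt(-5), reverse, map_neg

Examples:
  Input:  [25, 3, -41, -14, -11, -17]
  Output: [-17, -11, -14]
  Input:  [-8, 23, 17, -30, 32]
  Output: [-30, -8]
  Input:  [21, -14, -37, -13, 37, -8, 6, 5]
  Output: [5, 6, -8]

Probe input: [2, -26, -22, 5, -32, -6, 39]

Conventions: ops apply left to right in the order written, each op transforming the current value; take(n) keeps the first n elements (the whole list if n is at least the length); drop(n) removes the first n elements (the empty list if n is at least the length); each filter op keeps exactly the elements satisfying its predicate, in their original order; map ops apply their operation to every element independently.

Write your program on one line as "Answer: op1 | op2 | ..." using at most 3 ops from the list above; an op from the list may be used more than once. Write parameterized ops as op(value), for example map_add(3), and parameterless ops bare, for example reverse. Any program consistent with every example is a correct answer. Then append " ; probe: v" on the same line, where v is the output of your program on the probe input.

filter_lt(8) | reverse | take(3) ; probe: [-6, -32, 5]

Check, running the answer program on each example:
  [25, 3, -41, -14, -11, -17] -> [3, -41, -14, -11, -17] -> [-17, -11, -14, -41, 3] -> [-17, -11, -14]
  [-8, 23, 17, -30, 32] -> [-8, -30] -> [-30, -8] -> [-30, -8]
  [21, -14, -37, -13, 37, -8, 6, 5] -> [-14, -37, -13, -8, 6, 5] -> [5, 6, -8, -13, -37, -14] -> [5, 6, -8]
  probe: [2, -26, -22, 5, -32, -6, 39] -> [2, -26, -22, 5, -32, -6] -> [-6, -32, 5, -22, -26, 2] -> [-6, -32, 5]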